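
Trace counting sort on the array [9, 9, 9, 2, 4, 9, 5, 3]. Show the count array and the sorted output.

Count array: [0, 0, 1, 1, 1, 1, 0, 0, 0, 4]
(count[i] = number of elements equal to i)
Cumulative count: [0, 0, 1, 2, 3, 4, 4, 4, 4, 8]
Sorted: [2, 3, 4, 5, 9, 9, 9, 9]


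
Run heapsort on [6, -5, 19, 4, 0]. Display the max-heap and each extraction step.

Build heap: [19, 4, 6, -5, 0]
Extract 19: [6, 4, 0, -5, 19]
Extract 6: [4, -5, 0, 6, 19]
Extract 4: [0, -5, 4, 6, 19]
Extract 0: [-5, 0, 4, 6, 19]


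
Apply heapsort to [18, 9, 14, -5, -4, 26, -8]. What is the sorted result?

Build heap: [26, 9, 18, -5, -4, 14, -8]
Extract 26: [18, 9, 14, -5, -4, -8, 26]
Extract 18: [14, 9, -8, -5, -4, 18, 26]
Extract 14: [9, -4, -8, -5, 14, 18, 26]
Extract 9: [-4, -5, -8, 9, 14, 18, 26]
Extract -4: [-5, -8, -4, 9, 14, 18, 26]
Extract -5: [-8, -5, -4, 9, 14, 18, 26]


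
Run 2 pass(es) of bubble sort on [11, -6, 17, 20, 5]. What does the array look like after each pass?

After pass 1: [-6, 11, 17, 5, 20] (2 swaps)
After pass 2: [-6, 11, 5, 17, 20] (1 swaps)
Total swaps: 3


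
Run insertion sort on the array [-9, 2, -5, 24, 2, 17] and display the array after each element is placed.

First element -9 is already 'sorted'
Insert 2: shifted 0 elements -> [-9, 2, -5, 24, 2, 17]
Insert -5: shifted 1 elements -> [-9, -5, 2, 24, 2, 17]
Insert 24: shifted 0 elements -> [-9, -5, 2, 24, 2, 17]
Insert 2: shifted 1 elements -> [-9, -5, 2, 2, 24, 17]
Insert 17: shifted 1 elements -> [-9, -5, 2, 2, 17, 24]


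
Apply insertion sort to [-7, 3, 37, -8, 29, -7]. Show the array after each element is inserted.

First element -7 is already 'sorted'
Insert 3: shifted 0 elements -> [-7, 3, 37, -8, 29, -7]
Insert 37: shifted 0 elements -> [-7, 3, 37, -8, 29, -7]
Insert -8: shifted 3 elements -> [-8, -7, 3, 37, 29, -7]
Insert 29: shifted 1 elements -> [-8, -7, 3, 29, 37, -7]
Insert -7: shifted 3 elements -> [-8, -7, -7, 3, 29, 37]


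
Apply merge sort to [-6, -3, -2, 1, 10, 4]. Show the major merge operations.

Divide and conquer:
  Merge [-3] + [-2] -> [-3, -2]
  Merge [-6] + [-3, -2] -> [-6, -3, -2]
  Merge [10] + [4] -> [4, 10]
  Merge [1] + [4, 10] -> [1, 4, 10]
  Merge [-6, -3, -2] + [1, 4, 10] -> [-6, -3, -2, 1, 4, 10]


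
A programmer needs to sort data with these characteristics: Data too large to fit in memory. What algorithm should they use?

Best choice: External merge sort
Reason: Minimizes disk I/O by sequential reads/writes


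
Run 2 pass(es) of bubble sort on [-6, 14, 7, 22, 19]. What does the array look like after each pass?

After pass 1: [-6, 7, 14, 19, 22] (2 swaps)
After pass 2: [-6, 7, 14, 19, 22] (0 swaps)
Total swaps: 2


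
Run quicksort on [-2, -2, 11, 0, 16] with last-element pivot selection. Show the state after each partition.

Partition 1: pivot=16 at index 4 -> [-2, -2, 11, 0, 16]
Partition 2: pivot=0 at index 2 -> [-2, -2, 0, 11, 16]
Partition 3: pivot=-2 at index 1 -> [-2, -2, 0, 11, 16]


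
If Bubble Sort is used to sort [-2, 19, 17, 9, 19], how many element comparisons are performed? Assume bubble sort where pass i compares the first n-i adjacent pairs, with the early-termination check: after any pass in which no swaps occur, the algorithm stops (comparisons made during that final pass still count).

Pass 1: compare adjacent pairs (0,1)..(3,4) = 4 comparison(s), 2 swap(s) -> [-2, 17, 9, 19, 19]
Pass 2: compare adjacent pairs (0,1)..(2,3) = 3 comparison(s), 1 swap(s) -> [-2, 9, 17, 19, 19]
Pass 3: compare adjacent pairs (0,1)..(1,2) = 2 comparison(s), 0 swap(s) -> [-2, 9, 17, 19, 19]
No swaps in this pass, so bubble sort stops here.
Total comparisons: 4 + 3 + 2 = 9


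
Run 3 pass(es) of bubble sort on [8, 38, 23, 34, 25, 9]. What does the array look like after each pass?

After pass 1: [8, 23, 34, 25, 9, 38] (4 swaps)
After pass 2: [8, 23, 25, 9, 34, 38] (2 swaps)
After pass 3: [8, 23, 9, 25, 34, 38] (1 swaps)
Total swaps: 7


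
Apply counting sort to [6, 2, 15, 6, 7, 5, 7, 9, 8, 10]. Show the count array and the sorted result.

Count array: [0, 0, 1, 0, 0, 1, 2, 2, 1, 1, 1, 0, 0, 0, 0, 1]
(count[i] = number of elements equal to i)
Cumulative count: [0, 0, 1, 1, 1, 2, 4, 6, 7, 8, 9, 9, 9, 9, 9, 10]
Sorted: [2, 5, 6, 6, 7, 7, 8, 9, 10, 15]


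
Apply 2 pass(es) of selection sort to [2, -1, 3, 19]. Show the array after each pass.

Pass 1: Select minimum -1 at index 1, swap -> [-1, 2, 3, 19]
Pass 2: Select minimum 2 at index 1, swap -> [-1, 2, 3, 19]


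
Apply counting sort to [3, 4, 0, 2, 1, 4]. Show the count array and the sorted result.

Count array: [1, 1, 1, 1, 2]
(count[i] = number of elements equal to i)
Cumulative count: [1, 2, 3, 4, 6]
Sorted: [0, 1, 2, 3, 4, 4]


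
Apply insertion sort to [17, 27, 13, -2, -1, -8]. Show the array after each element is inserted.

First element 17 is already 'sorted'
Insert 27: shifted 0 elements -> [17, 27, 13, -2, -1, -8]
Insert 13: shifted 2 elements -> [13, 17, 27, -2, -1, -8]
Insert -2: shifted 3 elements -> [-2, 13, 17, 27, -1, -8]
Insert -1: shifted 3 elements -> [-2, -1, 13, 17, 27, -8]
Insert -8: shifted 5 elements -> [-8, -2, -1, 13, 17, 27]


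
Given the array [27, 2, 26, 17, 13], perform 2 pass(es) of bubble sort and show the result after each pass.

After pass 1: [2, 26, 17, 13, 27] (4 swaps)
After pass 2: [2, 17, 13, 26, 27] (2 swaps)
Total swaps: 6


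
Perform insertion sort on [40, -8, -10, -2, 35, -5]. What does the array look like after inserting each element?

First element 40 is already 'sorted'
Insert -8: shifted 1 elements -> [-8, 40, -10, -2, 35, -5]
Insert -10: shifted 2 elements -> [-10, -8, 40, -2, 35, -5]
Insert -2: shifted 1 elements -> [-10, -8, -2, 40, 35, -5]
Insert 35: shifted 1 elements -> [-10, -8, -2, 35, 40, -5]
Insert -5: shifted 3 elements -> [-10, -8, -5, -2, 35, 40]


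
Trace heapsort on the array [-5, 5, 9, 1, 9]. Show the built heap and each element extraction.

Build heap: [9, 5, 9, 1, -5]
Extract 9: [9, 5, -5, 1, 9]
Extract 9: [5, 1, -5, 9, 9]
Extract 5: [1, -5, 5, 9, 9]
Extract 1: [-5, 1, 5, 9, 9]


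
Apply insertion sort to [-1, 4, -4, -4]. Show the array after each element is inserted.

First element -1 is already 'sorted'
Insert 4: shifted 0 elements -> [-1, 4, -4, -4]
Insert -4: shifted 2 elements -> [-4, -1, 4, -4]
Insert -4: shifted 2 elements -> [-4, -4, -1, 4]


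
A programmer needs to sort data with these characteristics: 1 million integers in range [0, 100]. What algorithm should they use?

Best choice: Counting sort
Reason: O(n + k) where k=100 is small; linear time beats O(n log n)


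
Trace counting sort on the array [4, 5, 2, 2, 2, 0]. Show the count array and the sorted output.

Count array: [1, 0, 3, 0, 1, 1]
(count[i] = number of elements equal to i)
Cumulative count: [1, 1, 4, 4, 5, 6]
Sorted: [0, 2, 2, 2, 4, 5]


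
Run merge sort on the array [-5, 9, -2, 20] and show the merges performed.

Divide and conquer:
  Merge [-5] + [9] -> [-5, 9]
  Merge [-2] + [20] -> [-2, 20]
  Merge [-5, 9] + [-2, 20] -> [-5, -2, 9, 20]


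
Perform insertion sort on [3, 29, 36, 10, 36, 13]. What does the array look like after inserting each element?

First element 3 is already 'sorted'
Insert 29: shifted 0 elements -> [3, 29, 36, 10, 36, 13]
Insert 36: shifted 0 elements -> [3, 29, 36, 10, 36, 13]
Insert 10: shifted 2 elements -> [3, 10, 29, 36, 36, 13]
Insert 36: shifted 0 elements -> [3, 10, 29, 36, 36, 13]
Insert 13: shifted 3 elements -> [3, 10, 13, 29, 36, 36]


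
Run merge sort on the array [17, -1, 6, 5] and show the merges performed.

Divide and conquer:
  Merge [17] + [-1] -> [-1, 17]
  Merge [6] + [5] -> [5, 6]
  Merge [-1, 17] + [5, 6] -> [-1, 5, 6, 17]


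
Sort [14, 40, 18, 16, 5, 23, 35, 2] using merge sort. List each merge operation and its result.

Divide and conquer:
  Merge [14] + [40] -> [14, 40]
  Merge [18] + [16] -> [16, 18]
  Merge [14, 40] + [16, 18] -> [14, 16, 18, 40]
  Merge [5] + [23] -> [5, 23]
  Merge [35] + [2] -> [2, 35]
  Merge [5, 23] + [2, 35] -> [2, 5, 23, 35]
  Merge [14, 16, 18, 40] + [2, 5, 23, 35] -> [2, 5, 14, 16, 18, 23, 35, 40]


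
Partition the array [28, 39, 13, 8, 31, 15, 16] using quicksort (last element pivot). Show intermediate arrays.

Partition 1: pivot=16 at index 3 -> [13, 8, 15, 16, 31, 28, 39]
Partition 2: pivot=15 at index 2 -> [13, 8, 15, 16, 31, 28, 39]
Partition 3: pivot=8 at index 0 -> [8, 13, 15, 16, 31, 28, 39]
Partition 4: pivot=39 at index 6 -> [8, 13, 15, 16, 31, 28, 39]
Partition 5: pivot=28 at index 4 -> [8, 13, 15, 16, 28, 31, 39]


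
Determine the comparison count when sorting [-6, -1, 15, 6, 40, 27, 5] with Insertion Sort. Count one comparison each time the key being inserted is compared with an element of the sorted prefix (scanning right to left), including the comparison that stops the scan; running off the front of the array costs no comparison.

Insert -1: -6 <= -1 (stop) = 1 comparison(s) -> [-6, -1, 15, 6, 40, 27, 5]
Insert 15: -1 <= 15 (stop) = 1 comparison(s) -> [-6, -1, 15, 6, 40, 27, 5]
Insert 6: 15 > 6 (shift), -1 <= 6 (stop) = 2 comparison(s) -> [-6, -1, 6, 15, 40, 27, 5]
Insert 40: 15 <= 40 (stop) = 1 comparison(s) -> [-6, -1, 6, 15, 40, 27, 5]
Insert 27: 40 > 27 (shift), 15 <= 27 (stop) = 2 comparison(s) -> [-6, -1, 6, 15, 27, 40, 5]
Insert 5: 40 > 5 (shift), 27 > 5 (shift), 15 > 5 (shift), 6 > 5 (shift), -1 <= 5 (stop) = 5 comparison(s) -> [-6, -1, 5, 6, 15, 27, 40]
Total comparisons: 1 + 1 + 2 + 1 + 2 + 5 = 12


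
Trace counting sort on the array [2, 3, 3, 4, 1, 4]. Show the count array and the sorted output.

Count array: [0, 1, 1, 2, 2]
(count[i] = number of elements equal to i)
Cumulative count: [0, 1, 2, 4, 6]
Sorted: [1, 2, 3, 3, 4, 4]


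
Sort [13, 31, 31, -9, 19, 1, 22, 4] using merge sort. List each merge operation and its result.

Divide and conquer:
  Merge [13] + [31] -> [13, 31]
  Merge [31] + [-9] -> [-9, 31]
  Merge [13, 31] + [-9, 31] -> [-9, 13, 31, 31]
  Merge [19] + [1] -> [1, 19]
  Merge [22] + [4] -> [4, 22]
  Merge [1, 19] + [4, 22] -> [1, 4, 19, 22]
  Merge [-9, 13, 31, 31] + [1, 4, 19, 22] -> [-9, 1, 4, 13, 19, 22, 31, 31]


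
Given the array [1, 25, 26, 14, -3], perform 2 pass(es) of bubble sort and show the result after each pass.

After pass 1: [1, 25, 14, -3, 26] (2 swaps)
After pass 2: [1, 14, -3, 25, 26] (2 swaps)
Total swaps: 4


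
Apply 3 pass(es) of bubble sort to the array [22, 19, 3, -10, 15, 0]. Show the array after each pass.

After pass 1: [19, 3, -10, 15, 0, 22] (5 swaps)
After pass 2: [3, -10, 15, 0, 19, 22] (4 swaps)
After pass 3: [-10, 3, 0, 15, 19, 22] (2 swaps)
Total swaps: 11


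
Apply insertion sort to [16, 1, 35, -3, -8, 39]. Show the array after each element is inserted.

First element 16 is already 'sorted'
Insert 1: shifted 1 elements -> [1, 16, 35, -3, -8, 39]
Insert 35: shifted 0 elements -> [1, 16, 35, -3, -8, 39]
Insert -3: shifted 3 elements -> [-3, 1, 16, 35, -8, 39]
Insert -8: shifted 4 elements -> [-8, -3, 1, 16, 35, 39]
Insert 39: shifted 0 elements -> [-8, -3, 1, 16, 35, 39]


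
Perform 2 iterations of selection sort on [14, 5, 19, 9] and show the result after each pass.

Pass 1: Select minimum 5 at index 1, swap -> [5, 14, 19, 9]
Pass 2: Select minimum 9 at index 3, swap -> [5, 9, 19, 14]


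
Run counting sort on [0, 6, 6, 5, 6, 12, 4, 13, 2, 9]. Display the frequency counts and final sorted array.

Count array: [1, 0, 1, 0, 1, 1, 3, 0, 0, 1, 0, 0, 1, 1]
(count[i] = number of elements equal to i)
Cumulative count: [1, 1, 2, 2, 3, 4, 7, 7, 7, 8, 8, 8, 9, 10]
Sorted: [0, 2, 4, 5, 6, 6, 6, 9, 12, 13]


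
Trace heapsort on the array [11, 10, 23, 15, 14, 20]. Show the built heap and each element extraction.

Build heap: [23, 15, 20, 10, 14, 11]
Extract 23: [20, 15, 11, 10, 14, 23]
Extract 20: [15, 14, 11, 10, 20, 23]
Extract 15: [14, 10, 11, 15, 20, 23]
Extract 14: [11, 10, 14, 15, 20, 23]
Extract 11: [10, 11, 14, 15, 20, 23]


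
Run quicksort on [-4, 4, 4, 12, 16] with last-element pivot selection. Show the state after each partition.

Partition 1: pivot=16 at index 4 -> [-4, 4, 4, 12, 16]
Partition 2: pivot=12 at index 3 -> [-4, 4, 4, 12, 16]
Partition 3: pivot=4 at index 2 -> [-4, 4, 4, 12, 16]
Partition 4: pivot=4 at index 1 -> [-4, 4, 4, 12, 16]


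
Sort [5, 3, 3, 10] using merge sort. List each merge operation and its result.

Divide and conquer:
  Merge [5] + [3] -> [3, 5]
  Merge [3] + [10] -> [3, 10]
  Merge [3, 5] + [3, 10] -> [3, 3, 5, 10]


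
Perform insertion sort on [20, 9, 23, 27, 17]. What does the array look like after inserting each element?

First element 20 is already 'sorted'
Insert 9: shifted 1 elements -> [9, 20, 23, 27, 17]
Insert 23: shifted 0 elements -> [9, 20, 23, 27, 17]
Insert 27: shifted 0 elements -> [9, 20, 23, 27, 17]
Insert 17: shifted 3 elements -> [9, 17, 20, 23, 27]


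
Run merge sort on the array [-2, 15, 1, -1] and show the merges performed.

Divide and conquer:
  Merge [-2] + [15] -> [-2, 15]
  Merge [1] + [-1] -> [-1, 1]
  Merge [-2, 15] + [-1, 1] -> [-2, -1, 1, 15]


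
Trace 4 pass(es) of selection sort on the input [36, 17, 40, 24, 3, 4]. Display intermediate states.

Pass 1: Select minimum 3 at index 4, swap -> [3, 17, 40, 24, 36, 4]
Pass 2: Select minimum 4 at index 5, swap -> [3, 4, 40, 24, 36, 17]
Pass 3: Select minimum 17 at index 5, swap -> [3, 4, 17, 24, 36, 40]
Pass 4: Select minimum 24 at index 3, swap -> [3, 4, 17, 24, 36, 40]


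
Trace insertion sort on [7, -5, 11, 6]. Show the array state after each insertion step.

First element 7 is already 'sorted'
Insert -5: shifted 1 elements -> [-5, 7, 11, 6]
Insert 11: shifted 0 elements -> [-5, 7, 11, 6]
Insert 6: shifted 2 elements -> [-5, 6, 7, 11]


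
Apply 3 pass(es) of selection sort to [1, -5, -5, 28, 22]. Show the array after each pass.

Pass 1: Select minimum -5 at index 1, swap -> [-5, 1, -5, 28, 22]
Pass 2: Select minimum -5 at index 2, swap -> [-5, -5, 1, 28, 22]
Pass 3: Select minimum 1 at index 2, swap -> [-5, -5, 1, 28, 22]


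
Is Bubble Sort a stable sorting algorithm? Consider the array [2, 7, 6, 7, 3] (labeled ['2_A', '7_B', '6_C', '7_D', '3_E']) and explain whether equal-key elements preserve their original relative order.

Trace Bubble Sort on the labeled array (the key is the number; the letter only tracks identity):
  After pass 1: [2_A, 6_C, 7_B, 3_E, 7_D]
  After pass 2: [2_A, 6_C, 3_E, 7_B, 7_D]
  After pass 3: [2_A, 3_E, 6_C, 7_B, 7_D]
  After pass 4: [2_A, 3_E, 6_C, 7_B, 7_D] (no swaps, done)
Final order: [2_A, 3_E, 6_C, 7_B, 7_D]
Equal keys:
  value 7: originally 7_B, 7_D; after sorting 7_B, 7_D -> order preserved
All equal keys kept their original relative order. Bubble Sort is stable: it only swaps adjacent elements when the left one is strictly greater, so equal keys never move past each other.
Answer: Stable


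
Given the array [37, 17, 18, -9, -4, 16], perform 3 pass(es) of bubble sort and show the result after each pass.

After pass 1: [17, 18, -9, -4, 16, 37] (5 swaps)
After pass 2: [17, -9, -4, 16, 18, 37] (3 swaps)
After pass 3: [-9, -4, 16, 17, 18, 37] (3 swaps)
Total swaps: 11


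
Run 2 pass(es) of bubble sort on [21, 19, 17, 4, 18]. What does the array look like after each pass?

After pass 1: [19, 17, 4, 18, 21] (4 swaps)
After pass 2: [17, 4, 18, 19, 21] (3 swaps)
Total swaps: 7


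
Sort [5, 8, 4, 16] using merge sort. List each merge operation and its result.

Divide and conquer:
  Merge [5] + [8] -> [5, 8]
  Merge [4] + [16] -> [4, 16]
  Merge [5, 8] + [4, 16] -> [4, 5, 8, 16]


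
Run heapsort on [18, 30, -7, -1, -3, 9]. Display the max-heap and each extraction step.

Build heap: [30, 18, 9, -1, -3, -7]
Extract 30: [18, -1, 9, -7, -3, 30]
Extract 18: [9, -1, -3, -7, 18, 30]
Extract 9: [-1, -7, -3, 9, 18, 30]
Extract -1: [-3, -7, -1, 9, 18, 30]
Extract -3: [-7, -3, -1, 9, 18, 30]


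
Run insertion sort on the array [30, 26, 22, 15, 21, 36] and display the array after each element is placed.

First element 30 is already 'sorted'
Insert 26: shifted 1 elements -> [26, 30, 22, 15, 21, 36]
Insert 22: shifted 2 elements -> [22, 26, 30, 15, 21, 36]
Insert 15: shifted 3 elements -> [15, 22, 26, 30, 21, 36]
Insert 21: shifted 3 elements -> [15, 21, 22, 26, 30, 36]
Insert 36: shifted 0 elements -> [15, 21, 22, 26, 30, 36]


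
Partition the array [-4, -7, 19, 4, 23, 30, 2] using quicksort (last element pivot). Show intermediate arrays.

Partition 1: pivot=2 at index 2 -> [-4, -7, 2, 4, 23, 30, 19]
Partition 2: pivot=-7 at index 0 -> [-7, -4, 2, 4, 23, 30, 19]
Partition 3: pivot=19 at index 4 -> [-7, -4, 2, 4, 19, 30, 23]
Partition 4: pivot=23 at index 5 -> [-7, -4, 2, 4, 19, 23, 30]


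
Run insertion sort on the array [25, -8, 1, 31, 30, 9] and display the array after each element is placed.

First element 25 is already 'sorted'
Insert -8: shifted 1 elements -> [-8, 25, 1, 31, 30, 9]
Insert 1: shifted 1 elements -> [-8, 1, 25, 31, 30, 9]
Insert 31: shifted 0 elements -> [-8, 1, 25, 31, 30, 9]
Insert 30: shifted 1 elements -> [-8, 1, 25, 30, 31, 9]
Insert 9: shifted 3 elements -> [-8, 1, 9, 25, 30, 31]


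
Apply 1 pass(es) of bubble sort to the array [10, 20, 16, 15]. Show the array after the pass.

After pass 1: [10, 16, 15, 20] (2 swaps)
Total swaps: 2


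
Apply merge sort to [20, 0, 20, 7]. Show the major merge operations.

Divide and conquer:
  Merge [20] + [0] -> [0, 20]
  Merge [20] + [7] -> [7, 20]
  Merge [0, 20] + [7, 20] -> [0, 7, 20, 20]


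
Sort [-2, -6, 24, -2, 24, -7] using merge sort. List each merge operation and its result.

Divide and conquer:
  Merge [-6] + [24] -> [-6, 24]
  Merge [-2] + [-6, 24] -> [-6, -2, 24]
  Merge [24] + [-7] -> [-7, 24]
  Merge [-2] + [-7, 24] -> [-7, -2, 24]
  Merge [-6, -2, 24] + [-7, -2, 24] -> [-7, -6, -2, -2, 24, 24]


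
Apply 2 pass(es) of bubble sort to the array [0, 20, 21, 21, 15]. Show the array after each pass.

After pass 1: [0, 20, 21, 15, 21] (1 swaps)
After pass 2: [0, 20, 15, 21, 21] (1 swaps)
Total swaps: 2


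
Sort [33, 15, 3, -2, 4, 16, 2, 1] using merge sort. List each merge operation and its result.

Divide and conquer:
  Merge [33] + [15] -> [15, 33]
  Merge [3] + [-2] -> [-2, 3]
  Merge [15, 33] + [-2, 3] -> [-2, 3, 15, 33]
  Merge [4] + [16] -> [4, 16]
  Merge [2] + [1] -> [1, 2]
  Merge [4, 16] + [1, 2] -> [1, 2, 4, 16]
  Merge [-2, 3, 15, 33] + [1, 2, 4, 16] -> [-2, 1, 2, 3, 4, 15, 16, 33]


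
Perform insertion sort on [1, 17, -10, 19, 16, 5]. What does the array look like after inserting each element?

First element 1 is already 'sorted'
Insert 17: shifted 0 elements -> [1, 17, -10, 19, 16, 5]
Insert -10: shifted 2 elements -> [-10, 1, 17, 19, 16, 5]
Insert 19: shifted 0 elements -> [-10, 1, 17, 19, 16, 5]
Insert 16: shifted 2 elements -> [-10, 1, 16, 17, 19, 5]
Insert 5: shifted 3 elements -> [-10, 1, 5, 16, 17, 19]


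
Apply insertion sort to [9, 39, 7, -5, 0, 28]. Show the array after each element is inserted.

First element 9 is already 'sorted'
Insert 39: shifted 0 elements -> [9, 39, 7, -5, 0, 28]
Insert 7: shifted 2 elements -> [7, 9, 39, -5, 0, 28]
Insert -5: shifted 3 elements -> [-5, 7, 9, 39, 0, 28]
Insert 0: shifted 3 elements -> [-5, 0, 7, 9, 39, 28]
Insert 28: shifted 1 elements -> [-5, 0, 7, 9, 28, 39]


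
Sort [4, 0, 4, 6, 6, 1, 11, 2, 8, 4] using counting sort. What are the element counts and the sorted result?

Count array: [1, 1, 1, 0, 3, 0, 2, 0, 1, 0, 0, 1]
(count[i] = number of elements equal to i)
Cumulative count: [1, 2, 3, 3, 6, 6, 8, 8, 9, 9, 9, 10]
Sorted: [0, 1, 2, 4, 4, 4, 6, 6, 8, 11]


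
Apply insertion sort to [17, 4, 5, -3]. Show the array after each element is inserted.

First element 17 is already 'sorted'
Insert 4: shifted 1 elements -> [4, 17, 5, -3]
Insert 5: shifted 1 elements -> [4, 5, 17, -3]
Insert -3: shifted 3 elements -> [-3, 4, 5, 17]


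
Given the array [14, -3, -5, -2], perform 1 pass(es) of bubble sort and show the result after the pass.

After pass 1: [-3, -5, -2, 14] (3 swaps)
Total swaps: 3


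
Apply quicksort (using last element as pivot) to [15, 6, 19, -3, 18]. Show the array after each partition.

Partition 1: pivot=18 at index 3 -> [15, 6, -3, 18, 19]
Partition 2: pivot=-3 at index 0 -> [-3, 6, 15, 18, 19]
Partition 3: pivot=15 at index 2 -> [-3, 6, 15, 18, 19]


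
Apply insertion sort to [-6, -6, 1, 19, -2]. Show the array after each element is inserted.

First element -6 is already 'sorted'
Insert -6: shifted 0 elements -> [-6, -6, 1, 19, -2]
Insert 1: shifted 0 elements -> [-6, -6, 1, 19, -2]
Insert 19: shifted 0 elements -> [-6, -6, 1, 19, -2]
Insert -2: shifted 2 elements -> [-6, -6, -2, 1, 19]


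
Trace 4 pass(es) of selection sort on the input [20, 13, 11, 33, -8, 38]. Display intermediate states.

Pass 1: Select minimum -8 at index 4, swap -> [-8, 13, 11, 33, 20, 38]
Pass 2: Select minimum 11 at index 2, swap -> [-8, 11, 13, 33, 20, 38]
Pass 3: Select minimum 13 at index 2, swap -> [-8, 11, 13, 33, 20, 38]
Pass 4: Select minimum 20 at index 4, swap -> [-8, 11, 13, 20, 33, 38]


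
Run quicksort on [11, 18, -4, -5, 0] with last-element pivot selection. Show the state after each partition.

Partition 1: pivot=0 at index 2 -> [-4, -5, 0, 18, 11]
Partition 2: pivot=-5 at index 0 -> [-5, -4, 0, 18, 11]
Partition 3: pivot=11 at index 3 -> [-5, -4, 0, 11, 18]


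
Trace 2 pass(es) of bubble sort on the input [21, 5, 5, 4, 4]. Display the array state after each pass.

After pass 1: [5, 5, 4, 4, 21] (4 swaps)
After pass 2: [5, 4, 4, 5, 21] (2 swaps)
Total swaps: 6


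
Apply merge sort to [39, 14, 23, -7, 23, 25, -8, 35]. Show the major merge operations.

Divide and conquer:
  Merge [39] + [14] -> [14, 39]
  Merge [23] + [-7] -> [-7, 23]
  Merge [14, 39] + [-7, 23] -> [-7, 14, 23, 39]
  Merge [23] + [25] -> [23, 25]
  Merge [-8] + [35] -> [-8, 35]
  Merge [23, 25] + [-8, 35] -> [-8, 23, 25, 35]
  Merge [-7, 14, 23, 39] + [-8, 23, 25, 35] -> [-8, -7, 14, 23, 23, 25, 35, 39]


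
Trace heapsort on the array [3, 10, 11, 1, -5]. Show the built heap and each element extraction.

Build heap: [11, 10, 3, 1, -5]
Extract 11: [10, 1, 3, -5, 11]
Extract 10: [3, 1, -5, 10, 11]
Extract 3: [1, -5, 3, 10, 11]
Extract 1: [-5, 1, 3, 10, 11]


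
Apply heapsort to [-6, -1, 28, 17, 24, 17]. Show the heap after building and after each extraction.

Build heap: [28, 24, 17, 17, -1, -6]
Extract 28: [24, 17, 17, -6, -1, 28]
Extract 24: [17, -1, 17, -6, 24, 28]
Extract 17: [17, -1, -6, 17, 24, 28]
Extract 17: [-1, -6, 17, 17, 24, 28]
Extract -1: [-6, -1, 17, 17, 24, 28]


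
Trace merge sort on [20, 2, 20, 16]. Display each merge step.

Divide and conquer:
  Merge [20] + [2] -> [2, 20]
  Merge [20] + [16] -> [16, 20]
  Merge [2, 20] + [16, 20] -> [2, 16, 20, 20]


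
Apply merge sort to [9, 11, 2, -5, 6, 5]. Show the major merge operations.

Divide and conquer:
  Merge [11] + [2] -> [2, 11]
  Merge [9] + [2, 11] -> [2, 9, 11]
  Merge [6] + [5] -> [5, 6]
  Merge [-5] + [5, 6] -> [-5, 5, 6]
  Merge [2, 9, 11] + [-5, 5, 6] -> [-5, 2, 5, 6, 9, 11]


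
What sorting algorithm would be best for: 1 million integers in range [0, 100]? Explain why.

Best choice: Counting sort
Reason: O(n + k) where k=100 is small; linear time beats O(n log n)


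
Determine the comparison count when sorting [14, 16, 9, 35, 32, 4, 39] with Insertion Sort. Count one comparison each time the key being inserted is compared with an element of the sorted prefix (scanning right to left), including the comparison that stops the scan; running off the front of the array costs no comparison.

Insert 16: 14 <= 16 (stop) = 1 comparison(s) -> [14, 16, 9, 35, 32, 4, 39]
Insert 9: 16 > 9 (shift), 14 > 9 (shift), reached front = 2 comparison(s) -> [9, 14, 16, 35, 32, 4, 39]
Insert 35: 16 <= 35 (stop) = 1 comparison(s) -> [9, 14, 16, 35, 32, 4, 39]
Insert 32: 35 > 32 (shift), 16 <= 32 (stop) = 2 comparison(s) -> [9, 14, 16, 32, 35, 4, 39]
Insert 4: 35 > 4 (shift), 32 > 4 (shift), 16 > 4 (shift), 14 > 4 (shift), 9 > 4 (shift), reached front = 5 comparison(s) -> [4, 9, 14, 16, 32, 35, 39]
Insert 39: 35 <= 39 (stop) = 1 comparison(s) -> [4, 9, 14, 16, 32, 35, 39]
Total comparisons: 1 + 2 + 1 + 2 + 5 + 1 = 12


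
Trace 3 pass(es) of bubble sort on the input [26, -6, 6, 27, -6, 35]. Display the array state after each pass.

After pass 1: [-6, 6, 26, -6, 27, 35] (3 swaps)
After pass 2: [-6, 6, -6, 26, 27, 35] (1 swaps)
After pass 3: [-6, -6, 6, 26, 27, 35] (1 swaps)
Total swaps: 5


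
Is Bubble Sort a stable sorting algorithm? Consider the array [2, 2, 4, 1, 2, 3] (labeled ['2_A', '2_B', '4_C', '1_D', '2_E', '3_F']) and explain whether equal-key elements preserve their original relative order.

Trace Bubble Sort on the labeled array (the key is the number; the letter only tracks identity):
  After pass 1: [2_A, 2_B, 1_D, 2_E, 3_F, 4_C]
  After pass 2: [2_A, 1_D, 2_B, 2_E, 3_F, 4_C]
  After pass 3: [1_D, 2_A, 2_B, 2_E, 3_F, 4_C]
  After pass 4: [1_D, 2_A, 2_B, 2_E, 3_F, 4_C] (no swaps, done)
Final order: [1_D, 2_A, 2_B, 2_E, 3_F, 4_C]
Equal keys:
  value 2: originally 2_A, 2_B, 2_E; after sorting 2_A, 2_B, 2_E -> order preserved
All equal keys kept their original relative order. Bubble Sort is stable: it only swaps adjacent elements when the left one is strictly greater, so equal keys never move past each other.
Answer: Stable


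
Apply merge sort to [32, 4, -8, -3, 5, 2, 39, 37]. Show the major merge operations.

Divide and conquer:
  Merge [32] + [4] -> [4, 32]
  Merge [-8] + [-3] -> [-8, -3]
  Merge [4, 32] + [-8, -3] -> [-8, -3, 4, 32]
  Merge [5] + [2] -> [2, 5]
  Merge [39] + [37] -> [37, 39]
  Merge [2, 5] + [37, 39] -> [2, 5, 37, 39]
  Merge [-8, -3, 4, 32] + [2, 5, 37, 39] -> [-8, -3, 2, 4, 5, 32, 37, 39]


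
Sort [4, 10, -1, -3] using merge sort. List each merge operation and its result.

Divide and conquer:
  Merge [4] + [10] -> [4, 10]
  Merge [-1] + [-3] -> [-3, -1]
  Merge [4, 10] + [-3, -1] -> [-3, -1, 4, 10]


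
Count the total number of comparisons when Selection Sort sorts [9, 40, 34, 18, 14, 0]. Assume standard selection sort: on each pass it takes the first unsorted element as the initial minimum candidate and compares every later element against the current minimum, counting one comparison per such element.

Pass 1: scan indices 1..5 for the minimum = 5 comparison(s); min is 0, place at index 0 -> [0, 40, 34, 18, 14, 9]
Pass 2: scan indices 2..5 for the minimum = 4 comparison(s); min is 9, place at index 1 -> [0, 9, 34, 18, 14, 40]
Pass 3: scan indices 3..5 for the minimum = 3 comparison(s); min is 14, place at index 2 -> [0, 9, 14, 18, 34, 40]
Pass 4: scan indices 4..5 for the minimum = 2 comparison(s); min is 18, place at index 3 -> [0, 9, 14, 18, 34, 40]
Pass 5: scan indices 5..5 for the minimum = 1 comparison(s); min is 34, place at index 4 -> [0, 9, 14, 18, 34, 40]
Selection sort always scans the whole unsorted suffix, so the count is (n-1) + (n-2) + ... + 1 = n(n-1)/2 = 6*5/2 = 15 regardless of the input order.
Total comparisons: 5 + 4 + 3 + 2 + 1 = 15


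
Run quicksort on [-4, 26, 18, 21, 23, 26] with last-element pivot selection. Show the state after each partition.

Partition 1: pivot=26 at index 5 -> [-4, 26, 18, 21, 23, 26]
Partition 2: pivot=23 at index 3 -> [-4, 18, 21, 23, 26, 26]
Partition 3: pivot=21 at index 2 -> [-4, 18, 21, 23, 26, 26]
Partition 4: pivot=18 at index 1 -> [-4, 18, 21, 23, 26, 26]


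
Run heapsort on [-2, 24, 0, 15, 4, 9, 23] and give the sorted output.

Build heap: [24, 15, 23, -2, 4, 9, 0]
Extract 24: [23, 15, 9, -2, 4, 0, 24]
Extract 23: [15, 4, 9, -2, 0, 23, 24]
Extract 15: [9, 4, 0, -2, 15, 23, 24]
Extract 9: [4, -2, 0, 9, 15, 23, 24]
Extract 4: [0, -2, 4, 9, 15, 23, 24]
Extract 0: [-2, 0, 4, 9, 15, 23, 24]


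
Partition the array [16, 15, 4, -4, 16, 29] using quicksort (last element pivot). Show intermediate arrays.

Partition 1: pivot=29 at index 5 -> [16, 15, 4, -4, 16, 29]
Partition 2: pivot=16 at index 4 -> [16, 15, 4, -4, 16, 29]
Partition 3: pivot=-4 at index 0 -> [-4, 15, 4, 16, 16, 29]
Partition 4: pivot=16 at index 3 -> [-4, 15, 4, 16, 16, 29]
Partition 5: pivot=4 at index 1 -> [-4, 4, 15, 16, 16, 29]


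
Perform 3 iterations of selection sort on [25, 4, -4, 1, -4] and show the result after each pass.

Pass 1: Select minimum -4 at index 2, swap -> [-4, 4, 25, 1, -4]
Pass 2: Select minimum -4 at index 4, swap -> [-4, -4, 25, 1, 4]
Pass 3: Select minimum 1 at index 3, swap -> [-4, -4, 1, 25, 4]


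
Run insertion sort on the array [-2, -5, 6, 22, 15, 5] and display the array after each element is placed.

First element -2 is already 'sorted'
Insert -5: shifted 1 elements -> [-5, -2, 6, 22, 15, 5]
Insert 6: shifted 0 elements -> [-5, -2, 6, 22, 15, 5]
Insert 22: shifted 0 elements -> [-5, -2, 6, 22, 15, 5]
Insert 15: shifted 1 elements -> [-5, -2, 6, 15, 22, 5]
Insert 5: shifted 3 elements -> [-5, -2, 5, 6, 15, 22]


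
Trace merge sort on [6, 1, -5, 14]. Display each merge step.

Divide and conquer:
  Merge [6] + [1] -> [1, 6]
  Merge [-5] + [14] -> [-5, 14]
  Merge [1, 6] + [-5, 14] -> [-5, 1, 6, 14]


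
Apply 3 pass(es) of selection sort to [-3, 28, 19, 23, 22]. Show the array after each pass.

Pass 1: Select minimum -3 at index 0, swap -> [-3, 28, 19, 23, 22]
Pass 2: Select minimum 19 at index 2, swap -> [-3, 19, 28, 23, 22]
Pass 3: Select minimum 22 at index 4, swap -> [-3, 19, 22, 23, 28]


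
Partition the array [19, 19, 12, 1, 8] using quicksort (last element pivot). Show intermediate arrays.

Partition 1: pivot=8 at index 1 -> [1, 8, 12, 19, 19]
Partition 2: pivot=19 at index 4 -> [1, 8, 12, 19, 19]
Partition 3: pivot=19 at index 3 -> [1, 8, 12, 19, 19]


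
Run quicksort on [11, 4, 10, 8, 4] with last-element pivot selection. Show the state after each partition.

Partition 1: pivot=4 at index 1 -> [4, 4, 10, 8, 11]
Partition 2: pivot=11 at index 4 -> [4, 4, 10, 8, 11]
Partition 3: pivot=8 at index 2 -> [4, 4, 8, 10, 11]


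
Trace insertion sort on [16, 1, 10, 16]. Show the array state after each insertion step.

First element 16 is already 'sorted'
Insert 1: shifted 1 elements -> [1, 16, 10, 16]
Insert 10: shifted 1 elements -> [1, 10, 16, 16]
Insert 16: shifted 0 elements -> [1, 10, 16, 16]


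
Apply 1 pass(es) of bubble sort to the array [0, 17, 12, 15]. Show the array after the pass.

After pass 1: [0, 12, 15, 17] (2 swaps)
Total swaps: 2


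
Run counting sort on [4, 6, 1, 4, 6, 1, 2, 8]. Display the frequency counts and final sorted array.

Count array: [0, 2, 1, 0, 2, 0, 2, 0, 1]
(count[i] = number of elements equal to i)
Cumulative count: [0, 2, 3, 3, 5, 5, 7, 7, 8]
Sorted: [1, 1, 2, 4, 4, 6, 6, 8]


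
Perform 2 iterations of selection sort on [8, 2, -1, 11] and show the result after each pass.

Pass 1: Select minimum -1 at index 2, swap -> [-1, 2, 8, 11]
Pass 2: Select minimum 2 at index 1, swap -> [-1, 2, 8, 11]


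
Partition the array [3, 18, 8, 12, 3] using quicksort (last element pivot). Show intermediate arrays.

Partition 1: pivot=3 at index 1 -> [3, 3, 8, 12, 18]
Partition 2: pivot=18 at index 4 -> [3, 3, 8, 12, 18]
Partition 3: pivot=12 at index 3 -> [3, 3, 8, 12, 18]


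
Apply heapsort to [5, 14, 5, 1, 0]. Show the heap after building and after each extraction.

Build heap: [14, 5, 5, 1, 0]
Extract 14: [5, 1, 5, 0, 14]
Extract 5: [5, 1, 0, 5, 14]
Extract 5: [1, 0, 5, 5, 14]
Extract 1: [0, 1, 5, 5, 14]


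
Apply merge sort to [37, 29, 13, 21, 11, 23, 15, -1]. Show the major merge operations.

Divide and conquer:
  Merge [37] + [29] -> [29, 37]
  Merge [13] + [21] -> [13, 21]
  Merge [29, 37] + [13, 21] -> [13, 21, 29, 37]
  Merge [11] + [23] -> [11, 23]
  Merge [15] + [-1] -> [-1, 15]
  Merge [11, 23] + [-1, 15] -> [-1, 11, 15, 23]
  Merge [13, 21, 29, 37] + [-1, 11, 15, 23] -> [-1, 11, 13, 15, 21, 23, 29, 37]


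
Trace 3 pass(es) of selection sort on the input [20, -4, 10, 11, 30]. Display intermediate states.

Pass 1: Select minimum -4 at index 1, swap -> [-4, 20, 10, 11, 30]
Pass 2: Select minimum 10 at index 2, swap -> [-4, 10, 20, 11, 30]
Pass 3: Select minimum 11 at index 3, swap -> [-4, 10, 11, 20, 30]


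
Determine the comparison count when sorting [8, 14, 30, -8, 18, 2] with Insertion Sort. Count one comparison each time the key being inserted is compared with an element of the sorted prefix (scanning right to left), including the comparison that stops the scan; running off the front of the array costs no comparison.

Insert 14: 8 <= 14 (stop) = 1 comparison(s) -> [8, 14, 30, -8, 18, 2]
Insert 30: 14 <= 30 (stop) = 1 comparison(s) -> [8, 14, 30, -8, 18, 2]
Insert -8: 30 > -8 (shift), 14 > -8 (shift), 8 > -8 (shift), reached front = 3 comparison(s) -> [-8, 8, 14, 30, 18, 2]
Insert 18: 30 > 18 (shift), 14 <= 18 (stop) = 2 comparison(s) -> [-8, 8, 14, 18, 30, 2]
Insert 2: 30 > 2 (shift), 18 > 2 (shift), 14 > 2 (shift), 8 > 2 (shift), -8 <= 2 (stop) = 5 comparison(s) -> [-8, 2, 8, 14, 18, 30]
Total comparisons: 1 + 1 + 3 + 2 + 5 = 12


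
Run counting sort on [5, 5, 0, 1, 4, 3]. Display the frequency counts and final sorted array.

Count array: [1, 1, 0, 1, 1, 2]
(count[i] = number of elements equal to i)
Cumulative count: [1, 2, 2, 3, 4, 6]
Sorted: [0, 1, 3, 4, 5, 5]


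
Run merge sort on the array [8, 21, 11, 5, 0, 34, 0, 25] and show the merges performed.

Divide and conquer:
  Merge [8] + [21] -> [8, 21]
  Merge [11] + [5] -> [5, 11]
  Merge [8, 21] + [5, 11] -> [5, 8, 11, 21]
  Merge [0] + [34] -> [0, 34]
  Merge [0] + [25] -> [0, 25]
  Merge [0, 34] + [0, 25] -> [0, 0, 25, 34]
  Merge [5, 8, 11, 21] + [0, 0, 25, 34] -> [0, 0, 5, 8, 11, 21, 25, 34]


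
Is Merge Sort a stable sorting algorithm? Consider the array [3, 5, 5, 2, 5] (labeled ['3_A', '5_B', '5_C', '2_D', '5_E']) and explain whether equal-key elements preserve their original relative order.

Trace Merge Sort on the labeled array (the key is the number; the letter only tracks identity):
  Merge [3_A] + [5_B] -> [3_A, 5_B]
  Merge [2_D] + [5_E] -> [2_D, 5_E]
  Merge [5_C] + [2_D, 5_E] -> [2_D, 5_C, 5_E]
  Merge [3_A, 5_B] + [2_D, 5_C, 5_E] -> [2_D, 3_A, 5_B, 5_C, 5_E]
Final order: [2_D, 3_A, 5_B, 5_C, 5_E]
Equal keys:
  value 5: originally 5_B, 5_C, 5_E; after sorting 5_B, 5_C, 5_E -> order preserved
All equal keys kept their original relative order. Merge Sort is stable: when the heads of the two halves are equal the merge takes from the left half first.
Answer: Stable


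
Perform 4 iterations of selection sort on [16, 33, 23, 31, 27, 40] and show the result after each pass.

Pass 1: Select minimum 16 at index 0, swap -> [16, 33, 23, 31, 27, 40]
Pass 2: Select minimum 23 at index 2, swap -> [16, 23, 33, 31, 27, 40]
Pass 3: Select minimum 27 at index 4, swap -> [16, 23, 27, 31, 33, 40]
Pass 4: Select minimum 31 at index 3, swap -> [16, 23, 27, 31, 33, 40]


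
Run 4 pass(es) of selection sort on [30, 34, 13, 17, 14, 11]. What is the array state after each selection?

Pass 1: Select minimum 11 at index 5, swap -> [11, 34, 13, 17, 14, 30]
Pass 2: Select minimum 13 at index 2, swap -> [11, 13, 34, 17, 14, 30]
Pass 3: Select minimum 14 at index 4, swap -> [11, 13, 14, 17, 34, 30]
Pass 4: Select minimum 17 at index 3, swap -> [11, 13, 14, 17, 34, 30]


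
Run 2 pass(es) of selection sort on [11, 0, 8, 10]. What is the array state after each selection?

Pass 1: Select minimum 0 at index 1, swap -> [0, 11, 8, 10]
Pass 2: Select minimum 8 at index 2, swap -> [0, 8, 11, 10]


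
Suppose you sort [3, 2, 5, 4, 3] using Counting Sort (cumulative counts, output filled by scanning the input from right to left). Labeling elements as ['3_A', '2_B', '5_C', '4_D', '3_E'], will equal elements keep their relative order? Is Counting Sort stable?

Trace Counting Sort on the labeled array (the key is the number; the letter only tracks identity):
  Counts for values 0..5: [0, 0, 1, 2, 1, 1]
  Cumulative counts: [0, 0, 1, 3, 4, 5]
  Scan right to left: place 3_E at output index 2
  Scan right to left: place 4_D at output index 3
  Scan right to left: place 5_C at output index 4
  Scan right to left: place 2_B at output index 0
  Scan right to left: place 3_A at output index 1
  Output: [2_B, 3_A, 3_E, 4_D, 5_C]
Equal keys:
  value 3: originally 3_A, 3_E; after sorting 3_A, 3_E -> order preserved
All equal keys kept their original relative order. Counting Sort is stable: scanning the input right to left with decreasing cumulative counts places later duplicates at later output positions.
Answer: Stable


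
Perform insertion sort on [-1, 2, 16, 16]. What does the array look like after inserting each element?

First element -1 is already 'sorted'
Insert 2: shifted 0 elements -> [-1, 2, 16, 16]
Insert 16: shifted 0 elements -> [-1, 2, 16, 16]
Insert 16: shifted 0 elements -> [-1, 2, 16, 16]


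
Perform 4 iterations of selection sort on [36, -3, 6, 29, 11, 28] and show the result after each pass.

Pass 1: Select minimum -3 at index 1, swap -> [-3, 36, 6, 29, 11, 28]
Pass 2: Select minimum 6 at index 2, swap -> [-3, 6, 36, 29, 11, 28]
Pass 3: Select minimum 11 at index 4, swap -> [-3, 6, 11, 29, 36, 28]
Pass 4: Select minimum 28 at index 5, swap -> [-3, 6, 11, 28, 36, 29]


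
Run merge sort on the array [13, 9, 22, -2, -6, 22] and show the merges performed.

Divide and conquer:
  Merge [9] + [22] -> [9, 22]
  Merge [13] + [9, 22] -> [9, 13, 22]
  Merge [-6] + [22] -> [-6, 22]
  Merge [-2] + [-6, 22] -> [-6, -2, 22]
  Merge [9, 13, 22] + [-6, -2, 22] -> [-6, -2, 9, 13, 22, 22]


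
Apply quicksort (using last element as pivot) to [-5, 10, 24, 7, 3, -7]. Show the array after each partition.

Partition 1: pivot=-7 at index 0 -> [-7, 10, 24, 7, 3, -5]
Partition 2: pivot=-5 at index 1 -> [-7, -5, 24, 7, 3, 10]
Partition 3: pivot=10 at index 4 -> [-7, -5, 7, 3, 10, 24]
Partition 4: pivot=3 at index 2 -> [-7, -5, 3, 7, 10, 24]


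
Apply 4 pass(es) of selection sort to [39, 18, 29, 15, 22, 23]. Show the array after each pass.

Pass 1: Select minimum 15 at index 3, swap -> [15, 18, 29, 39, 22, 23]
Pass 2: Select minimum 18 at index 1, swap -> [15, 18, 29, 39, 22, 23]
Pass 3: Select minimum 22 at index 4, swap -> [15, 18, 22, 39, 29, 23]
Pass 4: Select minimum 23 at index 5, swap -> [15, 18, 22, 23, 29, 39]


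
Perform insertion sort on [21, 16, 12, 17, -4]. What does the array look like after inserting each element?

First element 21 is already 'sorted'
Insert 16: shifted 1 elements -> [16, 21, 12, 17, -4]
Insert 12: shifted 2 elements -> [12, 16, 21, 17, -4]
Insert 17: shifted 1 elements -> [12, 16, 17, 21, -4]
Insert -4: shifted 4 elements -> [-4, 12, 16, 17, 21]


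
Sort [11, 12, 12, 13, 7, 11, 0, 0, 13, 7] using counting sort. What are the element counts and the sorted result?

Count array: [2, 0, 0, 0, 0, 0, 0, 2, 0, 0, 0, 2, 2, 2]
(count[i] = number of elements equal to i)
Cumulative count: [2, 2, 2, 2, 2, 2, 2, 4, 4, 4, 4, 6, 8, 10]
Sorted: [0, 0, 7, 7, 11, 11, 12, 12, 13, 13]


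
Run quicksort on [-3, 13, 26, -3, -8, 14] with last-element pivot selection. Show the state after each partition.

Partition 1: pivot=14 at index 4 -> [-3, 13, -3, -8, 14, 26]
Partition 2: pivot=-8 at index 0 -> [-8, 13, -3, -3, 14, 26]
Partition 3: pivot=-3 at index 2 -> [-8, -3, -3, 13, 14, 26]


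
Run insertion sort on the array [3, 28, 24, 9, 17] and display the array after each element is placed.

First element 3 is already 'sorted'
Insert 28: shifted 0 elements -> [3, 28, 24, 9, 17]
Insert 24: shifted 1 elements -> [3, 24, 28, 9, 17]
Insert 9: shifted 2 elements -> [3, 9, 24, 28, 17]
Insert 17: shifted 2 elements -> [3, 9, 17, 24, 28]


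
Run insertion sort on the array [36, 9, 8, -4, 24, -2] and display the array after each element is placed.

First element 36 is already 'sorted'
Insert 9: shifted 1 elements -> [9, 36, 8, -4, 24, -2]
Insert 8: shifted 2 elements -> [8, 9, 36, -4, 24, -2]
Insert -4: shifted 3 elements -> [-4, 8, 9, 36, 24, -2]
Insert 24: shifted 1 elements -> [-4, 8, 9, 24, 36, -2]
Insert -2: shifted 4 elements -> [-4, -2, 8, 9, 24, 36]
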